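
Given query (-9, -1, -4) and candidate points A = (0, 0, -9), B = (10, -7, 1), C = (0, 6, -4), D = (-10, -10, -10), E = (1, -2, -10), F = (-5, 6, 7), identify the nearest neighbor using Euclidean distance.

Distances: d(A) ≈ 10.3441, d(B) ≈ 20.5426, d(C) ≈ 11.4018, d(D) ≈ 10.8628, d(E) ≈ 11.7047, d(F) ≈ 13.6382. Nearest: A = (0, 0, -9) with distance 10.3441.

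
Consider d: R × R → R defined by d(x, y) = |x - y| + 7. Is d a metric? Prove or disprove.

No. d fails identity of indiscernibles (specifically d(x,x) = 0): d(-3, -3) = |-3 - (-3)| + 7 = 0 + 7 = 7 ≠ 0.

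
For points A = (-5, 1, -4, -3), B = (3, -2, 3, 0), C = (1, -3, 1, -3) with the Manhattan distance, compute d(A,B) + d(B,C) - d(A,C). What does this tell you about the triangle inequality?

d(A,B) = 8 + 3 + 7 + 3 = 21, d(B,C) = 2 + 1 + 2 + 3 = 8, d(A,C) = 6 + 4 + 5 + 0 = 15.
d(A,B) + d(B,C) - d(A,C) = 21 + 8 - 15 = 29 - 15 = 14. This is ≥ 0, so the triangle inequality holds for these points.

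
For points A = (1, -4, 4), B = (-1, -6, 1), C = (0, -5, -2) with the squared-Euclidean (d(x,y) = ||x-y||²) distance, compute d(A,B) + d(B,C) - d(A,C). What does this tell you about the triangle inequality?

d(A,B) = 2² + 2² + 3² = 17, d(B,C) = 1² + 1² + 3² = 11, d(A,C) = 1² + 1² + 6² = 38.
d(A,B) + d(B,C) - d(A,C) = 17 + 11 - 38 = 28 - 38 = -10. This is < 0, so the triangle inequality FAILS for these points (squared-Euclidean is not a metric).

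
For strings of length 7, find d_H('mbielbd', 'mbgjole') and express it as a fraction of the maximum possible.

Differing positions: 3, 4, 5, 6, 7. Hamming distance = 5. The maximum possible Hamming distance for length-7 strings is 7, so d_H/7 = 5/7 ≈ 0.7143.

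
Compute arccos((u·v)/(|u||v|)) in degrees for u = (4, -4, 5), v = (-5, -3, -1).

With u = (4, -4, 5), v = (-5, -3, -1):
u·v = 4·(-5) + (-4)·(-3) + 5·(-1) = (-20) + 12 + (-5) = -13.
|u| = √(4² + (-4)² + 5²) = √57, |v| = √((-5)² + (-3)² + (-1)²) = √35, so |u||v| = √(57·35) = √1995.
cos θ = (u·v)/(|u||v|) = -13/√1995 ≈ -0.291053
θ = arccos(-0.291053) ≈ 106.92°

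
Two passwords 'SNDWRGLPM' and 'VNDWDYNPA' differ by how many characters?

Differing positions: 1, 5, 6, 7, 9. Hamming distance = 5.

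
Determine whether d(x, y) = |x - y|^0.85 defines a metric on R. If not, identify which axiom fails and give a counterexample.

Yes. With 0 < p = 0.85 ≤ 1, d(x,y) = |x-y|^0.85 is a metric on R. Non-negativity and symmetry are immediate; |x-y|^0.85 = 0 ⟺ |x-y| = 0 ⟺ x = y. For the triangle inequality, the function t ↦ t^0.85 is subadditive on [0,∞) when p ≤ 1, so |x-z|^0.85 ≤ (|x-y| + |y-z|)^0.85 ≤ |x-y|^0.85 + |y-z|^0.85.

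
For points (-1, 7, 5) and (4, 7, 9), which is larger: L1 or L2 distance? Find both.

L1 = |-1 - 4| + |7 - 7| + |5 - 9| = 5 + 0 + 4 = 9
L2 = √(5² + 0² + 4²) = √41 ≈ 6.4031
L1 ≥ L2 always (equality iff movement is along one axis); L1 > L2 here.
Ratio L1/L2 = 9/√41 ≈ 1.4056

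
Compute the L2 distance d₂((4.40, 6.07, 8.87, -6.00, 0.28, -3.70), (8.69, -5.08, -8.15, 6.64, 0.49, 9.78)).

√(Σ(x_i - y_i)²) = √((4.4 - 8.69)² + (6.07 - (-5.08))² + (8.87 - (-8.15))² + (-6 - 6.64)² + (0.28 - 0.49)² + (-3.7 - 9.78)²)
= √((-4.29)² + 11.15² + 17.02² + (-12.64)² + (-0.21)² + (-13.48)²) = √(18.4041 + 124.3225 + 289.6804 + 159.7696 + 0.0441 + 181.7104) = √773.9311 ≈ 27.8196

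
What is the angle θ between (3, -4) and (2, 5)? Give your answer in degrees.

With u = (3, -4), v = (2, 5):
u·v = 3·2 + (-4)·5 = 6 + (-20) = -14.
|u| = √(3² + (-4)²) = √25, |v| = √(2² + 5²) = √29, so |u||v| = √(25·29) = √725.
cos θ = (u·v)/(|u||v|) = -14/√725 ≈ -0.519947
θ = arccos(-0.519947) ≈ 121.33°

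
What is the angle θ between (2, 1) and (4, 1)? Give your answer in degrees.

With u = (2, 1), v = (4, 1):
u·v = 2·4 + 1·1 = 8 + 1 = 9.
|u| = √(2² + 1²) = √5, |v| = √(4² + 1²) = √17, so |u||v| = √(5·17) = √85.
cos θ = (u·v)/(|u||v|) = 9/√85 ≈ 0.976187
θ = arccos(0.976187) ≈ 12.53°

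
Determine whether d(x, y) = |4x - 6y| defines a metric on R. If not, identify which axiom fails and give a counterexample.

No. d fails symmetry: d(8, 3) = |4·8 - 6·3| = |14| = 14, but d(3, 8) = |4·3 - 6·8| = |-36| = 36. Since 14 ≠ 36, d(x,y) ≠ d(y,x) in general.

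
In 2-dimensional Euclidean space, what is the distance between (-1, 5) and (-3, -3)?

√(Σ(x_i - y_i)²) = √((-1 - (-3))² + (5 - (-3))²)
= √(2² + 8²) = √(4 + 64) = √68 ≈ 8.2462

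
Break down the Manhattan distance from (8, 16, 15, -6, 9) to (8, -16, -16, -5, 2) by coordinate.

Σ|x_i - y_i| = |8 - 8| + |16 - (-16)| + |15 - (-16)| + |-6 - (-5)| + |9 - 2| = 0 + 32 + 31 + 1 + 7 = 71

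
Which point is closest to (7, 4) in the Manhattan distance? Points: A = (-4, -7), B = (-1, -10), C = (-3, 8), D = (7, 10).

Distances: d(A) = 22, d(B) = 22, d(C) = 14, d(D) = 6. Nearest: D = (7, 10) with distance 6.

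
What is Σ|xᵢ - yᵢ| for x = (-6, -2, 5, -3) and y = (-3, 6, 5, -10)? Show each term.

Σ|x_i - y_i| = |-6 - (-3)| + |-2 - 6| + |5 - 5| + |-3 - (-10)| = 3 + 8 + 0 + 7 = 18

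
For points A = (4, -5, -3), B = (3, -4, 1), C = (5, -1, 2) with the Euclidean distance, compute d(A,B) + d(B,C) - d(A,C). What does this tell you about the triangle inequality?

d(A,B) = √(1² + 1² + 4²) = √18 ≈ 4.2426, d(B,C) = √(2² + 3² + 1²) = √14 ≈ 3.7417, d(A,C) = √(1² + 4² + 5²) = √42 ≈ 6.4807.
d(A,B) + d(B,C) - d(A,C) = 4.2426 + 3.7417 - 6.4807 = 7.9843 - 6.4807 = 1.5036 (to 4 decimal places). This is ≥ 0, so the triangle inequality holds for these points.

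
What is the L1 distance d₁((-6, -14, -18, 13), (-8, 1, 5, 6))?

Σ|x_i - y_i| = |-6 - (-8)| + |-14 - 1| + |-18 - 5| + |13 - 6| = 2 + 15 + 23 + 7 = 47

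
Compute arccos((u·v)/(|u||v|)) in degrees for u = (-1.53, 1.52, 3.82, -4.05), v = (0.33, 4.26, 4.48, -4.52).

With u = (-1.53, 1.52, 3.82, -4.05), v = (0.33, 4.26, 4.48, -4.52):
u·v = (-1.53)·0.33 + 1.52·4.26 + 3.82·4.48 + (-4.05)·(-4.52) = (-0.5049) + 6.4752 + 17.1136 + 18.306 = 41.3899.
|u| = √((-1.53)² + 1.52² + 3.82² + (-4.05)²) = √(2.3409 + 2.3104 + 14.5924 + 16.4025) = √35.6462, |v| = √(0.33² + 4.26² + 4.48² + (-4.52)²) = √(0.1089 + 18.1476 + 20.0704 + 20.4304) = √58.7573.
cos θ = (u·v)/(|u||v|) = 41.3899/(√35.6462·√58.7573) ≈ 0.904392
θ = arccos(0.904392) ≈ 25.26°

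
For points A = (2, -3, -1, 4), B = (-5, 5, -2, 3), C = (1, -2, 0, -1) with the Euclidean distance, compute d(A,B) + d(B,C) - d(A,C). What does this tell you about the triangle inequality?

d(A,B) = √(7² + 8² + 1² + 1²) = √115 ≈ 10.7238, d(B,C) = √(6² + 7² + 2² + 4²) = √105 ≈ 10.247, d(A,C) = √(1² + 1² + 1² + 5²) = √28 ≈ 5.2915.
d(A,B) + d(B,C) - d(A,C) = 10.7238 + 10.247 - 5.2915 = 20.9708 - 5.2915 = 15.6793 (to 4 decimal places). This is ≥ 0, so the triangle inequality holds for these points.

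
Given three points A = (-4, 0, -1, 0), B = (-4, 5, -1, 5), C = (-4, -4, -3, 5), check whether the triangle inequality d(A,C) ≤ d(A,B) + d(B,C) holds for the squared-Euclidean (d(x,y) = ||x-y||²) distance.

d(A,B) = 0² + 5² + 0² + 5² = 50, d(B,C) = 0² + 9² + 2² + 0² = 85, d(A,C) = 0² + 4² + 2² + 5² = 45.
d(A,C) = 45 ≤ 50 + 85 = 135. Triangle inequality is satisfied.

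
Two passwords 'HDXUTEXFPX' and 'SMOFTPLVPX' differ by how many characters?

Differing positions: 1, 2, 3, 4, 6, 7, 8. Hamming distance = 7.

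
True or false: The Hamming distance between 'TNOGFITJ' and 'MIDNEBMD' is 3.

Differing positions: 1, 2, 3, 4, 5, 6, 7, 8. Hamming distance = 8, so the claim that d_H = 3 is false.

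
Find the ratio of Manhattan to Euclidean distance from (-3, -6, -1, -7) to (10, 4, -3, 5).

L1 = |-3 - 10| + |-6 - 4| + |-1 - (-3)| + |-7 - 5| = 13 + 10 + 2 + 12 = 37
L2 = √(13² + 10² + 2² + 12²) = √417 ≈ 20.4206
L1 ≥ L2 always (equality iff movement is along one axis); L1 > L2 here.
Ratio L1/L2 = 37/√417 ≈ 1.8119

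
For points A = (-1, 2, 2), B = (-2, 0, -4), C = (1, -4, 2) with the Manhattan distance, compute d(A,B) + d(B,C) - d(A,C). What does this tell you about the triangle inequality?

d(A,B) = 1 + 2 + 6 = 9, d(B,C) = 3 + 4 + 6 = 13, d(A,C) = 2 + 6 + 0 = 8.
d(A,B) + d(B,C) - d(A,C) = 9 + 13 - 8 = 22 - 8 = 14. This is ≥ 0, so the triangle inequality holds for these points.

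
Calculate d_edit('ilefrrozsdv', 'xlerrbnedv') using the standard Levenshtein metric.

Let D[i][j] be the edit distance between the first i characters of 'ilefrrozsdv' and the first j characters of 'xlerrbnedv', with D[i][0] = i, D[0][j] = j, and D[i][j] = D[i-1][j-1] if the characters match, else 1 + min(D[i-1][j], D[i][j-1], D[i-1][j-1]). Filling the table (rows: prefixes of 'ilefrrozsdv', columns: prefixes of 'xlerrbnedv'):
     ε  x  l  e  r  r  b  n  e  d  v
  ε  0  1  2  3  4  5  6  7  8  9 10
  i  1  1  2  3  4  5  6  7  8  9 10
  l  2  2  1  2  3  4  5  6  7  8  9
  e  3  3  2  1  2  3  4  5  6  7  8
  f  4  4  3  2  2  3  4  5  6  7  8
  r  5  5  4  3  2  2  3  4  5  6  7
  r  6  6  5  4  3  2  3  4  5  6  7
  o  7  7  6  5  4  3  3  4  5  6  7
  z  8  8  7  6  5  4  4  4  5  6  7
  s  9  9  8  7  6  5  5  5  5  6  7
  d 10 10  9  8  7  6  6  6  6  5  6
  v 11 11 10  9  8  7  7  7  7  6  5
The bottom-right entry gives D[11][10] = 5, so no sequence of fewer than 5 edits works. Backtracking through the table gives one optimal edit sequence (5 edits):
  ilefrrozsdv → xlefrrozsdv (sub i→x @1)
  xlefrrozsdv → xlerrozsdv (del f @4)
  xlerrozsdv → xlerrbzsdv (sub o→b @6)
  xlerrbzsdv → xlerrbnsdv (sub z→n @7)
  xlerrbnsdv → xlerrbnedv (sub s→e @8)
Edit distance = 5.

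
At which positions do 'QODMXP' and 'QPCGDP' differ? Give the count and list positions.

Differing positions: 2, 3, 4, 5. Hamming distance = 4.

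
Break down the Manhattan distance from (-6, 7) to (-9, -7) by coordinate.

Σ|x_i - y_i| = |-6 - (-9)| + |7 - (-7)| = 3 + 14 = 17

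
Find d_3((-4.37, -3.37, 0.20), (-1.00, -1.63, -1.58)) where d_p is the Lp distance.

(Σ|x_i - y_i|^3)^(1/3) = (|-4.37 - (-1)|^3 + |-3.37 - (-1.63)|^3 + |0.2 - (-1.58)|^3)^(1/3)
= (3.37^3 + 1.74^3 + 1.78^3)^(1/3) ≈ (38.2728 + 5.268 + 5.6398)^(1/3) = (49.1806)^(1/3) ≈ 3.6638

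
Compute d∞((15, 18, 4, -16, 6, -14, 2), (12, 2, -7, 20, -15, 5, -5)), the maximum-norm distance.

max(|x_i - y_i|) = max(|15 - 12|, |18 - 2|, |4 - (-7)|, |-16 - 20|, |6 - (-15)|, |-14 - 5|, |2 - (-5)|) = max(3, 16, 11, 36, 21, 19, 7) = 36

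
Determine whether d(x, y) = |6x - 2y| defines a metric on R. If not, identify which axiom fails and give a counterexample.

No. d fails symmetry: d(7, 8) = |6·7 - 2·8| = |26| = 26, but d(8, 7) = |6·8 - 2·7| = |34| = 34. Since 26 ≠ 34, d(x,y) ≠ d(y,x) in general.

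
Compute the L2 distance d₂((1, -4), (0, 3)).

√(Σ(x_i - y_i)²) = √((1 - 0)² + (-4 - 3)²)
= √(1² + (-7)²) = √(1 + 49) = √50 ≈ 7.0711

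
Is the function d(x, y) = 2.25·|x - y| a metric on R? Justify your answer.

Yes. Since |x - y| is a metric on R and 2.25 > 0, the positive scalar multiple 2.25·|x - y| is also a metric: scaling by a positive constant preserves non-negativity, identity (d=0 ⟺ |x-y|=0 ⟺ x=y), symmetry, and the triangle inequality.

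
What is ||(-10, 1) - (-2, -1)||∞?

max(|x_i - y_i|) = max(|-10 - (-2)|, |1 - (-1)|) = max(8, 2) = 8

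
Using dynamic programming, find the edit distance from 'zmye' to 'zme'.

Let D[i][j] be the edit distance between the first i characters of 'zmye' and the first j characters of 'zme', with D[i][0] = i, D[0][j] = j, and D[i][j] = D[i-1][j-1] if the characters match, else 1 + min(D[i-1][j], D[i][j-1], D[i-1][j-1]). Filling the table (rows: prefixes of 'zmye', columns: prefixes of 'zme'):
     ε  z  m  e
  ε  0  1  2  3
  z  1  0  1  2
  m  2  1  0  1
  y  3  2  1  1
  e  4  3  2  1
The bottom-right entry gives D[4][3] = 1, so no sequence of fewer than 1 edit works. Backtracking through the table gives one optimal edit sequence (1 edit):
  zmye → zme (del y @3)
Edit distance = 1.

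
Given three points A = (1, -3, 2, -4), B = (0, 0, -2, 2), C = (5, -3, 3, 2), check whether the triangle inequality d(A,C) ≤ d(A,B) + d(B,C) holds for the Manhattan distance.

d(A,B) = 1 + 3 + 4 + 6 = 14, d(B,C) = 5 + 3 + 5 + 0 = 13, d(A,C) = 4 + 0 + 1 + 6 = 11.
d(A,C) = 11 ≤ 14 + 13 = 27. Triangle inequality is satisfied.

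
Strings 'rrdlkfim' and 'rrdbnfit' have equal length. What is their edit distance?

Let D[i][j] be the edit distance between the first i characters of 'rrdlkfim' and the first j characters of 'rrdbnfit', with D[i][0] = i, D[0][j] = j, and D[i][j] = D[i-1][j-1] if the characters match, else 1 + min(D[i-1][j], D[i][j-1], D[i-1][j-1]). Filling the table (rows: prefixes of 'rrdlkfim', columns: prefixes of 'rrdbnfit'):
     ε  r  r  d  b  n  f  i  t
  ε  0  1  2  3  4  5  6  7  8
  r  1  0  1  2  3  4  5  6  7
  r  2  1  0  1  2  3  4  5  6
  d  3  2  1  0  1  2  3  4  5
  l  4  3  2  1  1  2  3  4  5
  k  5  4  3  2  2  2  3  4  5
  f  6  5  4  3  3  3  2  3  4
  i  7  6  5  4  4  4  3  2  3
  m  8  7  6  5  5  5  4  3  3
The bottom-right entry gives D[8][8] = 3, so no sequence of fewer than 3 edits works. Backtracking through the table gives one optimal edit sequence (3 edits):
  rrdlkfim → rrdbkfim (sub l→b @4)
  rrdbkfim → rrdbnfim (sub k→n @5)
  rrdbnfim → rrdbnfit (sub m→t @8)
Edit distance = 3.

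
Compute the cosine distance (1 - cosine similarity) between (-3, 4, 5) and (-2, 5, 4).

With u = (-3, 4, 5), v = (-2, 5, 4):
u·v = (-3)·(-2) + 4·5 + 5·4 = 6 + 20 + 20 = 46.
|u| = √((-3)² + 4² + 5²) = √50, |v| = √((-2)² + 5² + 4²) = √45, so |u||v| = √(50·45) = √2250.
cos θ = (u·v)/(|u||v|) = 46/√2250 ≈ 0.9698
Cosine distance = 1 - cos θ ≈ 1 - 0.9698 = 0.0302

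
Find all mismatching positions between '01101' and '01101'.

Differing positions: none. Hamming distance = 0.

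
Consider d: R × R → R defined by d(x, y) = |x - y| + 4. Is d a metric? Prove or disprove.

No. d fails identity of indiscernibles (specifically d(x,x) = 0): d(-8, -8) = |-8 - (-8)| + 4 = 0 + 4 = 4 ≠ 0.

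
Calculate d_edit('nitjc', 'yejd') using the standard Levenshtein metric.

Let D[i][j] be the edit distance between the first i characters of 'nitjc' and the first j characters of 'yejd', with D[i][0] = i, D[0][j] = j, and D[i][j] = D[i-1][j-1] if the characters match, else 1 + min(D[i-1][j], D[i][j-1], D[i-1][j-1]). Filling the table (rows: prefixes of 'nitjc', columns: prefixes of 'yejd'):
     ε  y  e  j  d
  ε  0  1  2  3  4
  n  1  1  2  3  4
  i  2  2  2  3  4
  t  3  3  3  3  4
  j  4  4  4  3  4
  c  5  5  5  4  4
The bottom-right entry gives D[5][4] = 4, so no sequence of fewer than 4 edits works. Backtracking through the table gives one optimal edit sequence (4 edits):
  nitjc → itjc (del n @1)
  itjc → ytjc (sub i→y @1)
  ytjc → yejc (sub t→e @2)
  yejc → yejd (sub c→d @4)
Edit distance = 4.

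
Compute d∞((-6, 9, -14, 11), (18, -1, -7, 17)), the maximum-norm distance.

max(|x_i - y_i|) = max(|-6 - 18|, |9 - (-1)|, |-14 - (-7)|, |11 - 17|) = max(24, 10, 7, 6) = 24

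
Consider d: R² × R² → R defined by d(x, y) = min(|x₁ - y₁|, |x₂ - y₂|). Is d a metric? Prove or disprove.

No. d fails identity of indiscernibles: take x = (1, 0) and y = (1, 2). Then d(x,y) = min(|1 - 1|, |0 - 2|) = min(0, 2) = 0, yet x ≠ y.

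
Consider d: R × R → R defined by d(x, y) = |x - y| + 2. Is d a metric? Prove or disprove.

No. d fails identity of indiscernibles (specifically d(x,x) = 0): d(-5, -5) = |-5 - (-5)| + 2 = 0 + 2 = 2 ≠ 0.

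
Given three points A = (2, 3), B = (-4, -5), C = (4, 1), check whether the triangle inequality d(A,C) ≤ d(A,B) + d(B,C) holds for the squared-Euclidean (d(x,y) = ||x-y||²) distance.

d(A,B) = 6² + 8² = 100, d(B,C) = 8² + 6² = 100, d(A,C) = 2² + 2² = 8.
d(A,C) = 8 ≤ 100 + 100 = 200. Triangle inequality is satisfied.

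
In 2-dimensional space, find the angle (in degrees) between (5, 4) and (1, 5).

With u = (5, 4), v = (1, 5):
u·v = 5·1 + 4·5 = 5 + 20 = 25.
|u| = √(5² + 4²) = √41, |v| = √(1² + 5²) = √26, so |u||v| = √(41·26) = √1066.
cos θ = (u·v)/(|u||v|) = 25/√1066 ≈ 0.765705
θ = arccos(0.765705) ≈ 40.03°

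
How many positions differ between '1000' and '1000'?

Differing positions: none. Hamming distance = 0.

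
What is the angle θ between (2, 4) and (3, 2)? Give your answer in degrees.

With u = (2, 4), v = (3, 2):
u·v = 2·3 + 4·2 = 6 + 8 = 14.
|u| = √(2² + 4²) = √20, |v| = √(3² + 2²) = √13, so |u||v| = √(20·13) = √260.
cos θ = (u·v)/(|u||v|) = 14/√260 ≈ 0.868243
θ = arccos(0.868243) ≈ 29.74°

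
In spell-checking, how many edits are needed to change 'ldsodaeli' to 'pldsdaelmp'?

Let D[i][j] be the edit distance between the first i characters of 'ldsodaeli' and the first j characters of 'pldsdaelmp', with D[i][0] = i, D[0][j] = j, and D[i][j] = D[i-1][j-1] if the characters match, else 1 + min(D[i-1][j], D[i][j-1], D[i-1][j-1]). Filling the table (rows: prefixes of 'ldsodaeli', columns: prefixes of 'pldsdaelmp'):
     ε  p  l  d  s  d  a  e  l  m  p
  ε  0  1  2  3  4  5  6  7  8  9 10
  l  1  1  1  2  3  4  5  6  7  8  9
  d  2  2  2  1  2  3  4  5  6  7  8
  s  3  3  3  2  1  2  3  4  5  6  7
  o  4  4  4  3  2  2  3  4  5  6  7
  d  5  5  5  4  3  2  3  4  5  6  7
  a  6  6  6  5  4  3  2  3  4  5  6
  e  7  7  7  6  5  4  3  2  3  4  5
  l  8  8  7  7  6  5  4  3  2  3  4
  i  9  9  8  8  7  6  5  4  3  3  4
The bottom-right entry gives D[9][10] = 4, so no sequence of fewer than 4 edits works. Backtracking through the table gives one optimal edit sequence (4 edits):
  ldsodaeli → pldsodaeli (ins p @1)
  pldsodaeli → pldsdaeli (del o @5)
  pldsdaeli → pldsdaelmi (ins m @9)
  pldsdaelmi → pldsdaelmp (sub i→p @10)
Edit distance = 4.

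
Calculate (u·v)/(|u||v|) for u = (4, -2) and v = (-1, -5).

With u = (4, -2), v = (-1, -5):
u·v = 4·(-1) + (-2)·(-5) = (-4) + 10 = 6.
|u| = √(4² + (-2)²) = √20, |v| = √((-1)² + (-5)²) = √26, so |u||v| = √(20·26) = √520.
cos θ = (u·v)/(|u||v|) = 6/√520 ≈ 0.2631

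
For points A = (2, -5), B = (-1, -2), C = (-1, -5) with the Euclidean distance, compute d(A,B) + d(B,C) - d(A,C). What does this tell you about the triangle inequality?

d(A,B) = √(3² + 3²) = √18 ≈ 4.2426, d(B,C) = √(0² + 3²) = √9 = 3, d(A,C) = √(3² + 0²) = √9 = 3.
d(A,B) + d(B,C) - d(A,C) = 4.2426 + 3 - 3 = 7.2426 - 3 = 4.2426 (to 4 decimal places). This is ≥ 0, so the triangle inequality holds for these points.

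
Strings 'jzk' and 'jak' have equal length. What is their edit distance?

Let D[i][j] be the edit distance between the first i characters of 'jzk' and the first j characters of 'jak', with D[i][0] = i, D[0][j] = j, and D[i][j] = D[i-1][j-1] if the characters match, else 1 + min(D[i-1][j], D[i][j-1], D[i-1][j-1]). Filling the table (rows: prefixes of 'jzk', columns: prefixes of 'jak'):
     ε  j  a  k
  ε  0  1  2  3
  j  1  0  1  2
  z  2  1  1  2
  k  3  2  2  1
The bottom-right entry gives D[3][3] = 1, so no sequence of fewer than 1 edit works. Backtracking through the table gives one optimal edit sequence (1 edit):
  jzk → jak (sub z→a @2)
Edit distance = 1.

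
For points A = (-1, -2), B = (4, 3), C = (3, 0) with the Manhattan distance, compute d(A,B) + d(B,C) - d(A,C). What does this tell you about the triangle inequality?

d(A,B) = 5 + 5 = 10, d(B,C) = 1 + 3 = 4, d(A,C) = 4 + 2 = 6.
d(A,B) + d(B,C) - d(A,C) = 10 + 4 - 6 = 14 - 6 = 8. This is ≥ 0, so the triangle inequality holds for these points.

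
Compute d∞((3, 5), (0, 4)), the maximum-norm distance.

max(|x_i - y_i|) = max(|3 - 0|, |5 - 4|) = max(3, 1) = 3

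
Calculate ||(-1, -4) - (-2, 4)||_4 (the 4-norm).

(Σ|x_i - y_i|^4)^(1/4) = (|-1 - (-2)|^4 + |-4 - 4|^4)^(1/4)
= (1^4 + 8^4)^(1/4) = (1 + 4096)^(1/4) = (4097)^(1/4) ≈ 8.0005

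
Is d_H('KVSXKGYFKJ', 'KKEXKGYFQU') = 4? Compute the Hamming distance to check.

Differing positions: 2, 3, 9, 10. Hamming distance = 4, so the claim is true.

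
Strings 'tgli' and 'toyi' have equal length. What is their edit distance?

Let D[i][j] be the edit distance between the first i characters of 'tgli' and the first j characters of 'toyi', with D[i][0] = i, D[0][j] = j, and D[i][j] = D[i-1][j-1] if the characters match, else 1 + min(D[i-1][j], D[i][j-1], D[i-1][j-1]). Filling the table (rows: prefixes of 'tgli', columns: prefixes of 'toyi'):
     ε  t  o  y  i
  ε  0  1  2  3  4
  t  1  0  1  2  3
  g  2  1  1  2  3
  l  3  2  2  2  3
  i  4  3  3  3  2
The bottom-right entry gives D[4][4] = 2, so no sequence of fewer than 2 edits works. Backtracking through the table gives one optimal edit sequence (2 edits):
  tgli → toli (sub g→o @2)
  toli → toyi (sub l→y @3)
Edit distance = 2.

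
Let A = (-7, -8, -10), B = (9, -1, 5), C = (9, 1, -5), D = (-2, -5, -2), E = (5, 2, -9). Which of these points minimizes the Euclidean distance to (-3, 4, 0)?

Distances: d(A) ≈ 16.1245, d(B) ≈ 13.9284, d(C) ≈ 13.3417, d(D) ≈ 9.2736, d(E) ≈ 12.2066. Nearest: D = (-2, -5, -2) with distance 9.2736.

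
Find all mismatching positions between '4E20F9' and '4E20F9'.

Differing positions: none. Hamming distance = 0.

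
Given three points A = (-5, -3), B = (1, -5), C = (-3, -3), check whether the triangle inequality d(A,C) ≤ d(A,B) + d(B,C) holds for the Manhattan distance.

d(A,B) = 6 + 2 = 8, d(B,C) = 4 + 2 = 6, d(A,C) = 2 + 0 = 2.
d(A,C) = 2 ≤ 8 + 6 = 14. Triangle inequality is satisfied.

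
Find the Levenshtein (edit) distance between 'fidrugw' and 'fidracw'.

Let D[i][j] be the edit distance between the first i characters of 'fidrugw' and the first j characters of 'fidracw', with D[i][0] = i, D[0][j] = j, and D[i][j] = D[i-1][j-1] if the characters match, else 1 + min(D[i-1][j], D[i][j-1], D[i-1][j-1]). Filling the table (rows: prefixes of 'fidrugw', columns: prefixes of 'fidracw'):
     ε  f  i  d  r  a  c  w
  ε  0  1  2  3  4  5  6  7
  f  1  0  1  2  3  4  5  6
  i  2  1  0  1  2  3  4  5
  d  3  2  1  0  1  2  3  4
  r  4  3  2  1  0  1  2  3
  u  5  4  3  2  1  1  2  3
  g  6  5  4  3  2  2  2  3
  w  7  6  5  4  3  3  3  2
The bottom-right entry gives D[7][7] = 2, so no sequence of fewer than 2 edits works. Backtracking through the table gives one optimal edit sequence (2 edits):
  fidrugw → fidragw (sub u→a @5)
  fidragw → fidracw (sub g→c @6)
Edit distance = 2.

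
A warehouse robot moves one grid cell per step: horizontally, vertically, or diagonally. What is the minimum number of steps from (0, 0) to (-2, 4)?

max(|x_i - y_i|) = max(|0 - (-2)|, |0 - 4|) = max(2, 4) = 4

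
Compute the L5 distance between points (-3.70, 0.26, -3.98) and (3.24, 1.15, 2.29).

(Σ|x_i - y_i|^5)^(1/5) = (|-3.7 - 3.24|^5 + |0.26 - 1.15|^5 + |-3.98 - 2.29|^5)^(1/5)
= (6.94^5 + 0.89^5 + 6.27^5)^(1/5) ≈ (16098.9426 + 0.5584 + 9690.3107)^(1/5) = (25789.8117)^(1/5) ≈ 7.6259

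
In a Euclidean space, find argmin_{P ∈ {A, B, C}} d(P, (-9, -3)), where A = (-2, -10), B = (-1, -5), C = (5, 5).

Distances: d(A) ≈ 9.8995, d(B) ≈ 8.2462, d(C) ≈ 16.1245. Nearest: B = (-1, -5) with distance 8.2462.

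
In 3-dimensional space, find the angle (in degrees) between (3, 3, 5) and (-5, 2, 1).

With u = (3, 3, 5), v = (-5, 2, 1):
u·v = 3·(-5) + 3·2 + 5·1 = (-15) + 6 + 5 = -4.
|u| = √(3² + 3² + 5²) = √43, |v| = √((-5)² + 2² + 1²) = √30, so |u||v| = √(43·30) = √1290.
cos θ = (u·v)/(|u||v|) = -4/√1290 ≈ -0.111369
θ = arccos(-0.111369) ≈ 96.39°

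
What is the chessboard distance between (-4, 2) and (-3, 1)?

max(|x_i - y_i|) = max(|-4 - (-3)|, |2 - 1|) = max(1, 1) = 1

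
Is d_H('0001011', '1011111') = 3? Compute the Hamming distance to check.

Differing positions: 1, 3, 5. Hamming distance = 3, so the claim is true.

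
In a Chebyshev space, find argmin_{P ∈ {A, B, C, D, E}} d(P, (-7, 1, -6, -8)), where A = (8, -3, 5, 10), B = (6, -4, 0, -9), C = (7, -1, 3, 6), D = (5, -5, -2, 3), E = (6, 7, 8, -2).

Distances: d(A) = 18, d(B) = 13, d(C) = 14, d(D) = 12, d(E) = 14. Nearest: D = (5, -5, -2, 3) with distance 12.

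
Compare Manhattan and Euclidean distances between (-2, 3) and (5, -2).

L1 = |-2 - 5| + |3 - (-2)| = 7 + 5 = 12
L2 = √(7² + 5²) = √74 ≈ 8.6023
L1 ≥ L2 always (equality iff movement is along one axis); L1 > L2 here.
Ratio L1/L2 = 12/√74 ≈ 1.395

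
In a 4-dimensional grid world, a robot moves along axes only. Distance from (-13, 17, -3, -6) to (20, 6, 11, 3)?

Σ|x_i - y_i| = |-13 - 20| + |17 - 6| + |-3 - 11| + |-6 - 3| = 33 + 11 + 14 + 9 = 67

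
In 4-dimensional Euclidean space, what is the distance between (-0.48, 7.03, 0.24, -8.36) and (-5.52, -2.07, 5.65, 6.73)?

√(Σ(x_i - y_i)²) = √((-0.48 - (-5.52))² + (7.03 - (-2.07))² + (0.24 - 5.65)² + (-8.36 - 6.73)²)
= √(5.04² + 9.1² + (-5.41)² + (-15.09)²) = √(25.4016 + 82.81 + 29.2681 + 227.7081) = √365.1878 ≈ 19.1099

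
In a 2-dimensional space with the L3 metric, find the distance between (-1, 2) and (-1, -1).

(Σ|x_i - y_i|^3)^(1/3) = (|-1 - (-1)|^3 + |2 - (-1)|^3)^(1/3)
= (0^3 + 3^3)^(1/3) = (0 + 27)^(1/3) = (27)^(1/3) = 3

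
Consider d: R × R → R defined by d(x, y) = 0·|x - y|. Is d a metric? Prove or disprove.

No. With c = 0, d(x,y) = 0 for all x, y. This fails identity of indiscernibles: d(9, 18) = 0 but 9 ≠ 18.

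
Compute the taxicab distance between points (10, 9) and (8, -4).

Σ|x_i - y_i| = |10 - 8| + |9 - (-4)| = 2 + 13 = 15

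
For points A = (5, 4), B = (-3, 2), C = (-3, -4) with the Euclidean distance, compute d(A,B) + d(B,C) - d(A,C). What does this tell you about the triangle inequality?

d(A,B) = √(8² + 2²) = √68 ≈ 8.2462, d(B,C) = √(0² + 6²) = √36 = 6, d(A,C) = √(8² + 8²) = √128 ≈ 11.3137.
d(A,B) + d(B,C) - d(A,C) = 8.2462 + 6 - 11.3137 = 14.2462 - 11.3137 = 2.9325 (to 4 decimal places). This is ≥ 0, so the triangle inequality holds for these points.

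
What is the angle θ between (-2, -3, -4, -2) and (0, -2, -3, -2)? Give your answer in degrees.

With u = (-2, -3, -4, -2), v = (0, -2, -3, -2):
u·v = (-2)·0 + (-3)·(-2) + (-4)·(-3) + (-2)·(-2) = 0 + 6 + 12 + 4 = 22.
|u| = √((-2)² + (-3)² + (-4)² + (-2)²) = √33, |v| = √(0² + (-2)² + (-3)² + (-2)²) = √17, so |u||v| = √(33·17) = √561.
cos θ = (u·v)/(|u||v|) = 22/√561 ≈ 0.928841
θ = arccos(0.928841) ≈ 21.75°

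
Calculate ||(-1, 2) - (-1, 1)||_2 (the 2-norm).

(Σ|x_i - y_i|^2)^(1/2) = (|-1 - (-1)|^2 + |2 - 1|^2)^(1/2)
= (0^2 + 1^2)^(1/2) = (0 + 1)^(1/2) = (1)^(1/2) = 1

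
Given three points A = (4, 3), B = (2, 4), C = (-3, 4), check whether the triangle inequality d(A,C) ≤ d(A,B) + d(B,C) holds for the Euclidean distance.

d(A,B) = √(2² + 1²) = √5 ≈ 2.2361, d(B,C) = √(5² + 0²) = √25 = 5, d(A,C) = √(7² + 1²) = √50 ≈ 7.0711.
d(A,C) ≈ 7.0711 ≤ 2.2361 + 5 = 7.2361. Triangle inequality is satisfied.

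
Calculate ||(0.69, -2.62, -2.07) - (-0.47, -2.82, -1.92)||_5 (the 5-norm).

(Σ|x_i - y_i|^5)^(1/5) = (|0.69 - (-0.47)|^5 + |-2.62 - (-2.82)|^5 + |-2.07 - (-1.92)|^5)^(1/5)
= (1.16^5 + 0.2^5 + 0.15^5)^(1/5) ≈ (2.1003 + 0.0003 + 0.0001)^(1/5) = (2.1007)^(1/5) ≈ 1.16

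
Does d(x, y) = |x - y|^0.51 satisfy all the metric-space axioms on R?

Yes. With 0 < p = 0.51 ≤ 1, d(x,y) = |x-y|^0.51 is a metric on R. Non-negativity and symmetry are immediate; |x-y|^0.51 = 0 ⟺ |x-y| = 0 ⟺ x = y. For the triangle inequality, the function t ↦ t^0.51 is subadditive on [0,∞) when p ≤ 1, so |x-z|^0.51 ≤ (|x-y| + |y-z|)^0.51 ≤ |x-y|^0.51 + |y-z|^0.51.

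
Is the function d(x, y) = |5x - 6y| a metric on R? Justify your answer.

No. d fails symmetry: d(3, 1) = |5·3 - 6·1| = |9| = 9, but d(1, 3) = |5·1 - 6·3| = |-13| = 13. Since 9 ≠ 13, d(x,y) ≠ d(y,x) in general.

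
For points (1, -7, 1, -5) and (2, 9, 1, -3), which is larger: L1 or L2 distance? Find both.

L1 = |1 - 2| + |-7 - 9| + |1 - 1| + |-5 - (-3)| = 1 + 16 + 0 + 2 = 19
L2 = √(1² + 16² + 0² + 2²) = √261 ≈ 16.1555
L1 ≥ L2 always (equality iff movement is along one axis); L1 > L2 here.
Ratio L1/L2 = 19/√261 ≈ 1.1761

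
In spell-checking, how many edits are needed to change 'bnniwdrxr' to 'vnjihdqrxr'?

Let D[i][j] be the edit distance between the first i characters of 'bnniwdrxr' and the first j characters of 'vnjihdqrxr', with D[i][0] = i, D[0][j] = j, and D[i][j] = D[i-1][j-1] if the characters match, else 1 + min(D[i-1][j], D[i][j-1], D[i-1][j-1]). Filling the table (rows: prefixes of 'bnniwdrxr', columns: prefixes of 'vnjihdqrxr'):
     ε  v  n  j  i  h  d  q  r  x  r
  ε  0  1  2  3  4  5  6  7  8  9 10
  b  1  1  2  3  4  5  6  7  8  9 10
  n  2  2  1  2  3  4  5  6  7  8  9
  n  3  3  2  2  3  4  5  6  7  8  9
  i  4  4  3  3  2  3  4  5  6  7  8
  w  5  5  4  4  3  3  4  5  6  7  8
  d  6  6  5  5  4  4  3  4  5  6  7
  r  7  7  6  6  5  5  4  4  4  5  6
  x  8  8  7  7  6  6  5  5  5  4  5
  r  9  9  8  8  7  7  6  6  5  5  4
The bottom-right entry gives D[9][10] = 4, so no sequence of fewer than 4 edits works. Backtracking through the table gives one optimal edit sequence (4 edits):
  bnniwdrxr → vnniwdrxr (sub b→v @1)
  vnniwdrxr → vnjiwdrxr (sub n→j @3)
  vnjiwdrxr → vnjihdrxr (sub w→h @5)
  vnjihdrxr → vnjihdqrxr (ins q @7)
Edit distance = 4.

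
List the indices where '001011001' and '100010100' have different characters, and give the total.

Differing positions: 1, 3, 6, 7, 9. Hamming distance = 5.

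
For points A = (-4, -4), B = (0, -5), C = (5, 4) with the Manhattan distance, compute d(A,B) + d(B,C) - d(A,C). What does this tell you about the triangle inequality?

d(A,B) = 4 + 1 = 5, d(B,C) = 5 + 9 = 14, d(A,C) = 9 + 8 = 17.
d(A,B) + d(B,C) - d(A,C) = 5 + 14 - 17 = 19 - 17 = 2. This is ≥ 0, so the triangle inequality holds for these points.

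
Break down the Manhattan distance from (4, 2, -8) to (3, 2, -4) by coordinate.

Σ|x_i - y_i| = |4 - 3| + |2 - 2| + |-8 - (-4)| = 1 + 0 + 4 = 5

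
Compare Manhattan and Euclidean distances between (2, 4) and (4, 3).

L1 = |2 - 4| + |4 - 3| = 2 + 1 = 3
L2 = √(2² + 1²) = √5 ≈ 2.2361
L1 ≥ L2 always (equality iff movement is along one axis); L1 > L2 here.
Ratio L1/L2 = 3/√5 ≈ 1.3416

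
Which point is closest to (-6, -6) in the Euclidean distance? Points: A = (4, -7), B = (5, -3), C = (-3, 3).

Distances: d(A) ≈ 10.0499, d(B) ≈ 11.4018, d(C) ≈ 9.4868. Nearest: C = (-3, 3) with distance 9.4868.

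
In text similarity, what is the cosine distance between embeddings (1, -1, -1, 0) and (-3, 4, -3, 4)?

With u = (1, -1, -1, 0), v = (-3, 4, -3, 4):
u·v = 1·(-3) + (-1)·4 + (-1)·(-3) + 0·4 = (-3) + (-4) + 3 + 0 = -4.
|u| = √(1² + (-1)² + (-1)² + 0²) = √3, |v| = √((-3)² + 4² + (-3)² + 4²) = √50, so |u||v| = √(3·50) = √150.
cos θ = (u·v)/(|u||v|) = -4/√150 ≈ -0.3266
Cosine distance = 1 - cos θ ≈ 1 - (-0.3266) = 1.3266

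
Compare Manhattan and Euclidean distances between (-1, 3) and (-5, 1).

L1 = |-1 - (-5)| + |3 - 1| = 4 + 2 = 6
L2 = √(4² + 2²) = √20 ≈ 4.4721
L1 ≥ L2 always (equality iff movement is along one axis); L1 > L2 here.
Ratio L1/L2 = 6/√20 ≈ 1.3416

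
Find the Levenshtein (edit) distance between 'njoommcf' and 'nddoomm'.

Let D[i][j] be the edit distance between the first i characters of 'njoommcf' and the first j characters of 'nddoomm', with D[i][0] = i, D[0][j] = j, and D[i][j] = D[i-1][j-1] if the characters match, else 1 + min(D[i-1][j], D[i][j-1], D[i-1][j-1]). Filling the table (rows: prefixes of 'njoommcf', columns: prefixes of 'nddoomm'):
     ε  n  d  d  o  o  m  m
  ε  0  1  2  3  4  5  6  7
  n  1  0  1  2  3  4  5  6
  j  2  1  1  2  3  4  5  6
  o  3  2  2  2  2  3  4  5
  o  4  3  3  3  2  2  3  4
  m  5  4  4  4  3  3  2  3
  m  6  5  5  5  4  4  3  2
  c  7  6  6  6  5  5  4  3
  f  8  7  7  7  6  6  5  4
The bottom-right entry gives D[8][7] = 4, so no sequence of fewer than 4 edits works. Backtracking through the table gives one optimal edit sequence (4 edits):
  njoommcf → ndjoommcf (ins d @2)
  ndjoommcf → nddoommcf (sub j→d @3)
  nddoommcf → nddoommf (del c @8)
  nddoommf → nddoomm (del f @8)
Edit distance = 4.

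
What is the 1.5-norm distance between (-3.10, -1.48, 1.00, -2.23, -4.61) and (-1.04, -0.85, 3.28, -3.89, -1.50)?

(Σ|x_i - y_i|^1.5)^(1/1.5) = (|-3.1 - (-1.04)|^1.5 + |-1.48 - (-0.85)|^1.5 + |1 - 3.28|^1.5 + |-2.23 - (-3.89)|^1.5 + |-4.61 - (-1.5)|^1.5)^(1/1.5)
= (2.06^1.5 + 0.63^1.5 + 2.28^1.5 + 1.66^1.5 + 3.11^1.5)^(1/1.5) ≈ (2.9567 + 0.5 + 3.4427 + 2.1388 + 5.4845)^(1/1.5) = (14.5227)^(1/1.5) ≈ 5.9525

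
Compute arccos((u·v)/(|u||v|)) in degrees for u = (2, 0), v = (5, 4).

With u = (2, 0), v = (5, 4):
u·v = 2·5 + 0·4 = 10 + 0 = 10.
|u| = √(2² + 0²) = √4, |v| = √(5² + 4²) = √41, so |u||v| = √(4·41) = √164.
cos θ = (u·v)/(|u||v|) = 10/√164 ≈ 0.780869
θ = arccos(0.780869) ≈ 38.66°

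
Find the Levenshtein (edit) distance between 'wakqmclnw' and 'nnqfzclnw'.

Let D[i][j] be the edit distance between the first i characters of 'wakqmclnw' and the first j characters of 'nnqfzclnw', with D[i][0] = i, D[0][j] = j, and D[i][j] = D[i-1][j-1] if the characters match, else 1 + min(D[i-1][j], D[i][j-1], D[i-1][j-1]). Filling the table (rows: prefixes of 'wakqmclnw', columns: prefixes of 'nnqfzclnw'):
     ε  n  n  q  f  z  c  l  n  w
  ε  0  1  2  3  4  5  6  7  8  9
  w  1  1  2  3  4  5  6  7  8  8
  a  2  2  2  3  4  5  6  7  8  9
  k  3  3  3  3  4  5  6  7  8  9
  q  4  4  4  3  4  5  6  7  8  9
  m  5  5  5  4  4  5  6  7  8  9
  c  6  6  6  5  5  5  5  6  7  8
  l  7  7  7  6  6  6  6  5  6  7
  n  8  7  7  7  7  7  7  6  5  6
  w  9  8  8  8  8  8  8  7  6  5
The bottom-right entry gives D[9][9] = 5, so no sequence of fewer than 5 edits works. Backtracking through the table gives one optimal edit sequence (5 edits):
  wakqmclnw → nakqmclnw (sub w→n @1)
  nakqmclnw → nnkqmclnw (sub a→n @2)
  nnkqmclnw → nnqqmclnw (sub k→q @3)
  nnqqmclnw → nnqfmclnw (sub q→f @4)
  nnqfmclnw → nnqfzclnw (sub m→z @5)
Edit distance = 5.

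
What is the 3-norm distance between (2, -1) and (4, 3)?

(Σ|x_i - y_i|^3)^(1/3) = (|2 - 4|^3 + |-1 - 3|^3)^(1/3)
= (2^3 + 4^3)^(1/3) = (8 + 64)^(1/3) = (72)^(1/3) ≈ 4.1602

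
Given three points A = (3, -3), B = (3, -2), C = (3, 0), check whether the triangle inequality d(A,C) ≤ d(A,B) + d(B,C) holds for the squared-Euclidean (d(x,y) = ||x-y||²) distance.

d(A,B) = 0² + 1² = 1, d(B,C) = 0² + 2² = 4, d(A,C) = 0² + 3² = 9.
d(A,C) = 9 > 1 + 4 = 5. Triangle inequality is VIOLATED. (Squared-Euclidean is not a metric — this is a counterexample.)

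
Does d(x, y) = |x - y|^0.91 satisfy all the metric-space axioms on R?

Yes. With 0 < p = 0.91 ≤ 1, d(x,y) = |x-y|^0.91 is a metric on R. Non-negativity and symmetry are immediate; |x-y|^0.91 = 0 ⟺ |x-y| = 0 ⟺ x = y. For the triangle inequality, the function t ↦ t^0.91 is subadditive on [0,∞) when p ≤ 1, so |x-z|^0.91 ≤ (|x-y| + |y-z|)^0.91 ≤ |x-y|^0.91 + |y-z|^0.91.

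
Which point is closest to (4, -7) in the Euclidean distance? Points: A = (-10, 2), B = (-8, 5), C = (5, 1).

Distances: d(A) ≈ 16.6433, d(B) ≈ 16.9706, d(C) ≈ 8.0623. Nearest: C = (5, 1) with distance 8.0623.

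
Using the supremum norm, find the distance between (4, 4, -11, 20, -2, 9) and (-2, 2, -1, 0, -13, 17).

max(|x_i - y_i|) = max(|4 - (-2)|, |4 - 2|, |-11 - (-1)|, |20 - 0|, |-2 - (-13)|, |9 - 17|) = max(6, 2, 10, 20, 11, 8) = 20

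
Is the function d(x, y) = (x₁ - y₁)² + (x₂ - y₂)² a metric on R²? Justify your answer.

No. The squared Euclidean distance fails the triangle inequality. Counterexample: x = (0, 0), y = (2, 2), z = (4, 4). d(x,z) = 4² + 4² = 32, but d(x,y) + d(y,z) = (2² + 2²) + (2² + 2²) = 8 + 8 = 16. Since 32 > 16, the triangle inequality is violated. (Note: √d, the ordinary Euclidean distance, IS a metric.)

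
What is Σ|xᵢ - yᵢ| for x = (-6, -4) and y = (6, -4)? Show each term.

Σ|x_i - y_i| = |-6 - 6| + |-4 - (-4)| = 12 + 0 = 12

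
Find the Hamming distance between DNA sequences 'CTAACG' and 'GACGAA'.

Differing positions: 1, 2, 3, 4, 5, 6. Hamming distance = 6.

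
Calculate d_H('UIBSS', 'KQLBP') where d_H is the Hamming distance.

Differing positions: 1, 2, 3, 4, 5. Hamming distance = 5.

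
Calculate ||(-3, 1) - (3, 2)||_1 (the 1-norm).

Σ|x_i - y_i| = |-3 - 3| + |1 - 2| = 6 + 1 = 7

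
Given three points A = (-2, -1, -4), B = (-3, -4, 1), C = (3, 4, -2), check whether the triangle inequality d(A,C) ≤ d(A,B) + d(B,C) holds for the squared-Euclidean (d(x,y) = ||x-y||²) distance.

d(A,B) = 1² + 3² + 5² = 35, d(B,C) = 6² + 8² + 3² = 109, d(A,C) = 5² + 5² + 2² = 54.
d(A,C) = 54 ≤ 35 + 109 = 144. Triangle inequality is satisfied.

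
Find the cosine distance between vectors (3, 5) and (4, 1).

With u = (3, 5), v = (4, 1):
u·v = 3·4 + 5·1 = 12 + 5 = 17.
|u| = √(3² + 5²) = √34, |v| = √(4² + 1²) = √17, so |u||v| = √(34·17) = √578.
cos θ = (u·v)/(|u||v|) = 17/√578 ≈ 0.7071
Cosine distance = 1 - cos θ ≈ 1 - 0.7071 = 0.2929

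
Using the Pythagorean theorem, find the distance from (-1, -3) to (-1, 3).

√(Σ(x_i - y_i)²) = √((-1 - (-1))² + (-3 - 3)²)
= √(0² + (-6)²) = √(0 + 36) = √36 = 6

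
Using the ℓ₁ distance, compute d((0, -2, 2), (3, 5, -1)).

Σ|x_i - y_i| = |0 - 3| + |-2 - 5| + |2 - (-1)| = 3 + 7 + 3 = 13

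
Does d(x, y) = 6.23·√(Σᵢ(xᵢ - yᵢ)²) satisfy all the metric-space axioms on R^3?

Yes. The L2 (Euclidean) norm induces a metric on R^3, and multiplying a metric by a positive constant 6.23 > 0 preserves all four axioms: non-negativity (6.23·||x-y|| ≥ 0), identity (6.23·||x-y|| = 0 ⟺ ||x-y|| = 0 ⟺ x = y), symmetry (||x-y|| = ||y-x||), and the triangle inequality (6.23·||x-z|| ≤ 6.23·||x-y|| + 6.23·||y-z||). So d is a metric.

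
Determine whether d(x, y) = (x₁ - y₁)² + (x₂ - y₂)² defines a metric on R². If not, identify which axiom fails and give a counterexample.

No. The squared Euclidean distance fails the triangle inequality. Counterexample: x = (0, 0), y = (2, 4), z = (4, 8). d(x,z) = 4² + 8² = 80, but d(x,y) + d(y,z) = (2² + 4²) + (2² + 4²) = 20 + 20 = 40. Since 80 > 40, the triangle inequality is violated. (Note: √d, the ordinary Euclidean distance, IS a metric.)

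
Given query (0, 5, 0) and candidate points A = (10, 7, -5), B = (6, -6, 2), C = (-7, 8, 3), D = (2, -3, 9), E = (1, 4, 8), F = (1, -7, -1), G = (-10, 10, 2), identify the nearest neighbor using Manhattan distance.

Distances: d(A) = 17, d(B) = 19, d(C) = 13, d(D) = 19, d(E) = 10, d(F) = 14, d(G) = 17. Nearest: E = (1, 4, 8) with distance 10.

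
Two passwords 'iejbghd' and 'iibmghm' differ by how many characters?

Differing positions: 2, 3, 4, 7. Hamming distance = 4.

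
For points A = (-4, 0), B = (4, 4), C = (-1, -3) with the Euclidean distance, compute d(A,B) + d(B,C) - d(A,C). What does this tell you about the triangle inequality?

d(A,B) = √(8² + 4²) = √80 ≈ 8.9443, d(B,C) = √(5² + 7²) = √74 ≈ 8.6023, d(A,C) = √(3² + 3²) = √18 ≈ 4.2426.
d(A,B) + d(B,C) - d(A,C) = 8.9443 + 8.6023 - 4.2426 = 17.5466 - 4.2426 = 13.304 (to 4 decimal places). This is ≥ 0, so the triangle inequality holds for these points.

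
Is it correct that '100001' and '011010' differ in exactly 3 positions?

Differing positions: 1, 2, 3, 5, 6. Hamming distance = 5, so the claim that d_H = 3 is false.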